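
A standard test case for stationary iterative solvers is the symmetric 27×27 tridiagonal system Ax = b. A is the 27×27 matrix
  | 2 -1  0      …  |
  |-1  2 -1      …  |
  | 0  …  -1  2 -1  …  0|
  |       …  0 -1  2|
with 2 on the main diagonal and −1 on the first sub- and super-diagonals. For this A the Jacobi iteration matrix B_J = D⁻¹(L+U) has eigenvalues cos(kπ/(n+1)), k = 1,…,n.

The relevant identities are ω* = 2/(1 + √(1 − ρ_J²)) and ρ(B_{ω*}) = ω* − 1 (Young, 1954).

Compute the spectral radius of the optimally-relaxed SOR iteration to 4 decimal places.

ρ_SOR = 0.7986

n=27: λ(B_J) = 1 − λ(A)/2 = cos(kπ/28); k=1 gives ρ_J = 0.9937.
√(1−ρ_J²) = |sin(π/28)| = 0.11196
So ω* = 2/1.11196 = 1.7986 (Young).
ρ_SOR = ω* − 1 ≈ 0.7986.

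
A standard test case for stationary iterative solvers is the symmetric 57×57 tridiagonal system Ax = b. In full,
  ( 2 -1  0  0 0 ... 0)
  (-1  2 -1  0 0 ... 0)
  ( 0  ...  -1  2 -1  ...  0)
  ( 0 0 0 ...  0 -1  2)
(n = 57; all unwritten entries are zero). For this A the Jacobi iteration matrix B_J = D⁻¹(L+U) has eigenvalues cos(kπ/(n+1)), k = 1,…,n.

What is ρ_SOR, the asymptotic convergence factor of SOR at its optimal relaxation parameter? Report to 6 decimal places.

n=57: λ(B_J) = 1 − λ(A)/2 = cos(kπ/58); k=1 gives ρ_J = 0.998533.
√(1−ρ_J²) simplifies to sin(π/58) = 0.0541389.
Then 2/(1+√(1−ρ_J²)) = 2/(1+0.0541389); ω* = 2/1.0541389 = 1.897283.
ρ(B_{ω*}) = ω*−1 = 0.897283

ρ_SOR = 0.897283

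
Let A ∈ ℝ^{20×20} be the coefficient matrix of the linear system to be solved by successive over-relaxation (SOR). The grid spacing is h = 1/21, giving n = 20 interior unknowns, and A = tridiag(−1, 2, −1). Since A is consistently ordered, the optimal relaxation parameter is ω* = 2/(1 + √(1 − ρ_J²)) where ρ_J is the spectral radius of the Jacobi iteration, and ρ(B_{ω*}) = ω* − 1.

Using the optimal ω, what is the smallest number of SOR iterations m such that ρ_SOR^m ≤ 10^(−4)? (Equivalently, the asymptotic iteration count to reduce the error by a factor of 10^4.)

With n=20, ρ(Jacobi) = cos(π/21) = 0.9888308.
√(1−ρ_J²) simplifies to sin(π/21) = 0.1490423.
ω* = 2 / (1 + 0.1490423) = 2 / 1.1490423 ≈ 1.7405800.
[ρ_SOR] ω* − 1 = 0.7405800.
Need (0.7405800)^m ≤ 10^(−4): m ≥ 4·ln10/|ln 0.7405800| = 9.21034/0.300322 = 30.668 ⇒ m = 31.

m = 31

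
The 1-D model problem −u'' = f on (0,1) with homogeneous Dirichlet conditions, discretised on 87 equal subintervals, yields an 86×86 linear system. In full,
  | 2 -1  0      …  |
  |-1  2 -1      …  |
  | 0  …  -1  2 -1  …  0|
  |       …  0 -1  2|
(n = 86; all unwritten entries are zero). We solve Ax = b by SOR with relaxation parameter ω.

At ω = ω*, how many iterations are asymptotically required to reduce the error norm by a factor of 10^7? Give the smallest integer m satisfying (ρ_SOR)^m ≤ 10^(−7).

m = 224

B_J for the 86×86 system has eigenvalues cos(kπ/87); ρ_J = cos(π/87) = 0.9993481.
1 − cos²(π/87) = sin²(π/87) ⇒ √(1−ρ_J²) = sin(π/87) = 0.0361024.
So ω* = 2/1.0361024 = 1.9303111 (Young).
ρ_SOR = ω* − 1 ≈ 0.9303111.
Need (0.9303111)^m ≤ 10^(−7): m ≥ 7·ln10/|ln 0.9303111| = 16.1181/0.0722362 = 223.131 ⇒ m = 224.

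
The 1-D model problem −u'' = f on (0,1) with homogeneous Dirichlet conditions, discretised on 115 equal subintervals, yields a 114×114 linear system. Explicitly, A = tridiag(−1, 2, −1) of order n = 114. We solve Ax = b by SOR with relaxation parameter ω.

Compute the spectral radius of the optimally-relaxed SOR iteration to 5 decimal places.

ρ_SOR = 0.94682

With n=114, ρ(Jacobi) = cos(π/115) = 0.99963.
√(1 − cos²(π/115)) = sin(π/115) ≈ 0.027315.
Young: ω* = 2/(1+√(1−ρ_J²)) = 2/(1+0.027315) = 2/1.027315 = 1.94682.
At ω = 1.94682 every |λ(B_ω)| = ω−1, so ρ_SOR = 0.94682.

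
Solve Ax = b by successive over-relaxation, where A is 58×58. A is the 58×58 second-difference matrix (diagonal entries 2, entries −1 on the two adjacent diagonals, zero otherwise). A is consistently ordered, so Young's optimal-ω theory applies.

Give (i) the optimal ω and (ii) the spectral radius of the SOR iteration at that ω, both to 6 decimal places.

With n=58, ρ(Jacobi) = cos(π/59) = 0.998583.
√(1−ρ_J²) = |sin(π/59)| = 0.0532222
ω* = 2 / (1 + 0.0532222) = 2 / 1.0532222 ≈ 1.898935.
[ρ_SOR] ω* − 1 = 0.898935.

ω* = 1.898935, ρ_SOR = 0.898935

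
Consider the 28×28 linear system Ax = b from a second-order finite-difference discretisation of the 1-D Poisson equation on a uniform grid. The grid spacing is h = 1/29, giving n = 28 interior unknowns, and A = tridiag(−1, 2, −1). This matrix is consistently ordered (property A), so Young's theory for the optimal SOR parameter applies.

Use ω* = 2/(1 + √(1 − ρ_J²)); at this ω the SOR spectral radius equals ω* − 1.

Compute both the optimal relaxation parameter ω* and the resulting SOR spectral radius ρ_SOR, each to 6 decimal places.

ω* = 1.804860, ρ_SOR = 0.804860

n=28: λ(B_J) = 1 − λ(A)/2 = cos(kπ/29); k=1 gives ρ_J = 0.994138.
√(1 − cos²(π/29)) = sin(π/29) ≈ 0.1081190.
ω* = 2/(1 + 0.1081190) = 2/1.1081190 = 1.804860.
Hence ρ(B_{ω*}) = 1.804860 − 1 = 0.804860.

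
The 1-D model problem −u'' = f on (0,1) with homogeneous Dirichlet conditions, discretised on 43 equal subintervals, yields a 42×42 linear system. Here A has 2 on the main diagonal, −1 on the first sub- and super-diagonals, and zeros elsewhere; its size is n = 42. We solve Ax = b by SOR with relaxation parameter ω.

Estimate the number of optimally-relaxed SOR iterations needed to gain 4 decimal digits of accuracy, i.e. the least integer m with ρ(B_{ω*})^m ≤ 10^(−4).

m = 63

n=42: λ(B_J) = 1 − λ(A)/2 = cos(kπ/43); k=1 gives ρ_J = 0.9973323.
1 − cos²(π/43) = sin²(π/43) ⇒ √(1−ρ_J²) = sin(π/43) = 0.0729953.
Young: ω* = 2/(1+√(1−ρ_J²)) = 2/(1+0.0729953) = 2/1.0729953 = 1.8639411.
At ω = 1.8639411 every |λ(B_ω)| = ω−1, so ρ_SOR = 0.8639411.
ρ_SOR^m ≤ 10^(−4) ⇔ m ≥ 4·ln10/(−ln 0.8639411) = 9.21034/0.146251 = 62.976; m = ⌈62.976⌉ = 63.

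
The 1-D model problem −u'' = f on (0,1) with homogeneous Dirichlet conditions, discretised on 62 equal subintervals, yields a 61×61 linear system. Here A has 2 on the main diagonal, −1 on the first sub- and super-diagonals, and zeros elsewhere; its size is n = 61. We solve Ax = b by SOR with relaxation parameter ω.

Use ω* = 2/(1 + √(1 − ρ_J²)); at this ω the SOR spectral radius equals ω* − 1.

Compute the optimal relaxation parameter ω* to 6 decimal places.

ω* = 1.903585

[ρ_J] n=61: ρ(B_J) = cos(π/(n+1)) = cos(π/62) = 0.998717.
√(1−ρ_J²) simplifies to sin(π/62) = 0.0506492.
Young: ω* = 2/(1+√(1−ρ_J²)) = 2/(1+0.0506492) = 2/1.0506492 = 1.903585.
ρ(B_{ω*}) = ω*−1 = 0.903585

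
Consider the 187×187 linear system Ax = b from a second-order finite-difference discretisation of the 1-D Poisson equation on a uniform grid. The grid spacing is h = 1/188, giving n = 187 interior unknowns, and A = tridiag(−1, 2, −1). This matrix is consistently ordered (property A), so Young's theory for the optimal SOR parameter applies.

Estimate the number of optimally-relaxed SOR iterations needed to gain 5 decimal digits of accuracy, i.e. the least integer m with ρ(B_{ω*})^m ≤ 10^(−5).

½·tridiag(1,0,1) at n=187: λ_k = cos(kπ/188); max |λ| at k=1 ⇒ ρ_J = cos(π/188) ≈ 0.9998604.
root = sin(π/188) = 0.0167098  (since 1−cos² = sin²).
So ω* = 2/1.0167098 = 1.9671297 (Young).
ρ(B_{ω*}) = ω*−1 = 0.9671297
5·ln10 = 11.5129; −ln(0.9671297) = 0.0334227; m = ⌈11.5129/0.0334227⌉ = ⌈344.463⌉ = 345.

m = 345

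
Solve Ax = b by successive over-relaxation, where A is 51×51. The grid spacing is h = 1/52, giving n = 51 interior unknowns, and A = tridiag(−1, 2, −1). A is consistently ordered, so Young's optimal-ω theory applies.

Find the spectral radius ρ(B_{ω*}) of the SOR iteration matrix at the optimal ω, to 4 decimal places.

½·tridiag(1,0,1) at n=51: λ_k = cos(kπ/52); max |λ| at k=1 ⇒ ρ_J = cos(π/52) ≈ 0.9982.
root = sin(π/52) = 0.06038  (since 1−cos² = sin²).
[ω*] 2 ÷ (1 + 0.06038) = 2 ÷ 1.06038 = 1.8861.
Hence ρ(B_{ω*}) = 1.8861 − 1 = 0.8861.

ρ_SOR = 0.8861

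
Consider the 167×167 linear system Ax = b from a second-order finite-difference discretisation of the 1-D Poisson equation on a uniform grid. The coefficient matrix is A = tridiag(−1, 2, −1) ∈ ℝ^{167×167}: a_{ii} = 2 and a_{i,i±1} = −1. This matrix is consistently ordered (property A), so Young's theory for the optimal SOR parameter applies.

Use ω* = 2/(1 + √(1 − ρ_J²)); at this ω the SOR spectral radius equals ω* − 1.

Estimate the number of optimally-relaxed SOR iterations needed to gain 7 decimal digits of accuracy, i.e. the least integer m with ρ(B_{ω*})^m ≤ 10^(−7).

n=167: λ(B_J) = 1 − λ(A)/2 = cos(kπ/168); k=1 gives ρ_J = 0.9998252.
√(1−ρ_J²) = |sin(π/168)| = 0.0186989
Then 2/(1+√(1−ρ_J²)) = 2/(1+0.0186989); ω* = 2/1.0186989 = 1.9632887.
Hence ρ(B_{ω*}) = 1.9632887 − 1 = 0.9632887.
ρ_SOR^m ≤ 10^(−7) ⇔ m ≥ 7·ln10/(−ln 0.9632887) = 16.1181/0.0374021 = 430.941; m = ⌈430.941⌉ = 431.

m = 431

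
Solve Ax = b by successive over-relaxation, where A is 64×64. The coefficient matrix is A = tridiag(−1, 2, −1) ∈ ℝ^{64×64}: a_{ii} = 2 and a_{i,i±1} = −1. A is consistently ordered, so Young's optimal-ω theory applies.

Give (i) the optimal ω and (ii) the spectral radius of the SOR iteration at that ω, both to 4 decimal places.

ω* = 1.9078, ρ_SOR = 0.9078

½·tridiag(1,0,1) at n=64: λ_k = cos(kπ/65); max |λ| at k=1 ⇒ ρ_J = cos(π/65) ≈ 0.9988.
√(1−ρ_J²) simplifies to sin(π/65) = 0.04831.
So ω* = 2/1.04831 = 1.9078 (Young).
[ρ_SOR] ω* − 1 = 0.9078.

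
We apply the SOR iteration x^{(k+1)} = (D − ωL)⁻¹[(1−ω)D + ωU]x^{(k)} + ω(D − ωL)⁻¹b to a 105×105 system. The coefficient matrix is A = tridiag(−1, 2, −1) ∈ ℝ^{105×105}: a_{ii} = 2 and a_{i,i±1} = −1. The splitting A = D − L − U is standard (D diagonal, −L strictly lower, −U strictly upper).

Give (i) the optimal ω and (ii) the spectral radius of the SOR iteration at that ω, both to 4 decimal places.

With n=105, ρ(Jacobi) = cos(π/106) = 0.9996.
√(1 − cos²(π/106)) = sin(π/106) ≈ 0.02963.
ω* = 2/(1 + 0.02963) = 2/1.02963 = 1.9424.
At ω = 1.9424 every |λ(B_ω)| = ω−1, so ρ_SOR = 0.9424.

ω* = 1.9424, ρ_SOR = 0.9424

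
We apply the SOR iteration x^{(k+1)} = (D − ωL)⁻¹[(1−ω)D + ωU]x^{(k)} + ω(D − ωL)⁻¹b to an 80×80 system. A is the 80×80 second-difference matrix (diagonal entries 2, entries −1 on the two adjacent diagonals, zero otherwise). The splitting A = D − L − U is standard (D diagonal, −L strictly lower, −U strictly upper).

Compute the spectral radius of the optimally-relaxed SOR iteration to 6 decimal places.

ρ_SOR = 0.925344

B_J for the 80×80 system has eigenvalues cos(kπ/81); ρ_J = cos(π/81) = 0.999248.
1 − cos²(π/81) = sin²(π/81) ⇒ √(1−ρ_J²) = sin(π/81) = 0.0387754.
[ω*] 2 ÷ (1 + 0.0387754) = 2 ÷ 1.0387754 = 1.925344.
ρ_SOR = ω* − 1 ≈ 0.925344.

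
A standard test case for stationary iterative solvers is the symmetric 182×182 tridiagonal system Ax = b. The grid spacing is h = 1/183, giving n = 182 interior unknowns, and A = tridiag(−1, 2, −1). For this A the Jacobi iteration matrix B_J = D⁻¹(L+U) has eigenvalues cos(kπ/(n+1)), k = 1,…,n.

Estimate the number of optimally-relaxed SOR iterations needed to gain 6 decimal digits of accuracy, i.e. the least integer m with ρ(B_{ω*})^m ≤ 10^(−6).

m = 403

B_J for the 182×182 system has eigenvalues cos(kπ/183); ρ_J = cos(π/183) = 0.9998526.
√(1 − cos²(π/183)) = sin(π/183) ≈ 0.0171663.
Young: ω* = 2/(1+√(1−ρ_J²)) = 2/(1+0.0171663) = 2/1.0171663 = 1.9662468.
and ρ(B_{ω*}) = 1.9662468 − 1 = 0.9662468.
m ≥ 6·ln10 / (−ln 0.9662468) = 402.362; smallest integer m = 403.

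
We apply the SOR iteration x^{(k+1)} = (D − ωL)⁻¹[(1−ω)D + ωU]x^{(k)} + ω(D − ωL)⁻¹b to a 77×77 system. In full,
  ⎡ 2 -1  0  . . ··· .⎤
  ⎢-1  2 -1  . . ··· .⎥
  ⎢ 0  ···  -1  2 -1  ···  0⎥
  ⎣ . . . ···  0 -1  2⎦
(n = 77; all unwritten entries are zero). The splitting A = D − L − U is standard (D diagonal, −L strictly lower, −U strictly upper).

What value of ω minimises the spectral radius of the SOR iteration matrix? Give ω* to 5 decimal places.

With n=77, ρ(Jacobi) = cos(π/78) = 0.99919.
root = sin(π/78) = 0.040266  (since 1−cos² = sin²).
[ω*] 2 ÷ (1 + 0.040266) = 2 ÷ 1.040266 = 1.92259.
At ω = 1.92259 every |λ(B_ω)| = ω−1, so ρ_SOR = 0.92259.

ω* = 1.92259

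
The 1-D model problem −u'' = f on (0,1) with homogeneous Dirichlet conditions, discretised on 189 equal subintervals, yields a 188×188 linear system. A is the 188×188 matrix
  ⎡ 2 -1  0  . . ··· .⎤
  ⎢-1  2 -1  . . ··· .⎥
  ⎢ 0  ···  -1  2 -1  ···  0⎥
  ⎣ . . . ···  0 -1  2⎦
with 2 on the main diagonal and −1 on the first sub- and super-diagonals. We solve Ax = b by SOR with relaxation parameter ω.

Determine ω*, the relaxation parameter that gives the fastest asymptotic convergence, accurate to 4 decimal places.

B_J for the 188×188 system has eigenvalues cos(kπ/189); ρ_J = cos(π/189) = 0.9999.
1 − cos²(π/189) = sin²(π/189) ⇒ √(1−ρ_J²) = sin(π/189) = 0.01662.
Then 2/(1+√(1−ρ_J²)) = 2/(1+0.01662); ω* = 2/1.01662 = 1.9673.
ρ_SOR = ω* − 1 ≈ 0.9673.

ω* = 1.9673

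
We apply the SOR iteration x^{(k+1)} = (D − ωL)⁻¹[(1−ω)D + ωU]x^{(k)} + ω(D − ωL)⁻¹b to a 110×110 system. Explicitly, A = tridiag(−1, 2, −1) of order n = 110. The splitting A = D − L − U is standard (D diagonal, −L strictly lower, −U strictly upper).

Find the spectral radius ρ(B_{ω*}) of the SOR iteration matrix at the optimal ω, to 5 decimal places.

ρ_SOR = 0.94496

[ρ_J] n=110: ρ(B_J) = cos(π/(n+1)) = cos(π/111) = 0.99960.
√(1−ρ_J²) = |sin(π/111)| = 0.028299
Young: ω* = 2/(1+√(1−ρ_J²)) = 2/(1+0.028299) = 2/1.028299 = 1.94496.
ρ(B_{ω*}) = ω*−1 = 0.94496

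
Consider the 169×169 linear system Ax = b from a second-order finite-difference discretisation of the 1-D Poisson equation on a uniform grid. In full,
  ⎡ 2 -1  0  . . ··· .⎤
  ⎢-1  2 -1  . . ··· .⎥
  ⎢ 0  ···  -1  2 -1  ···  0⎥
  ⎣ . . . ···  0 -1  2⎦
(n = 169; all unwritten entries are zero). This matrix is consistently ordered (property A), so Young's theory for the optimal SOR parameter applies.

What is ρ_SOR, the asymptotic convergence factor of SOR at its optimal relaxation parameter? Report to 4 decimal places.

½·tridiag(1,0,1) at n=169: λ_k = cos(kπ/170); max |λ| at k=1 ⇒ ρ_J = cos(π/170) ≈ 0.9998.
1 − cos²(π/170) = sin²(π/170) ⇒ √(1−ρ_J²) = sin(π/170) = 0.01848.
Then 2/(1+√(1−ρ_J²)) = 2/(1+0.01848); ω* = 2/1.01848 = 1.9637.
ρ_SOR = ω* − 1 = 1.9637 − 1 = 0.9637.

ρ_SOR = 0.9637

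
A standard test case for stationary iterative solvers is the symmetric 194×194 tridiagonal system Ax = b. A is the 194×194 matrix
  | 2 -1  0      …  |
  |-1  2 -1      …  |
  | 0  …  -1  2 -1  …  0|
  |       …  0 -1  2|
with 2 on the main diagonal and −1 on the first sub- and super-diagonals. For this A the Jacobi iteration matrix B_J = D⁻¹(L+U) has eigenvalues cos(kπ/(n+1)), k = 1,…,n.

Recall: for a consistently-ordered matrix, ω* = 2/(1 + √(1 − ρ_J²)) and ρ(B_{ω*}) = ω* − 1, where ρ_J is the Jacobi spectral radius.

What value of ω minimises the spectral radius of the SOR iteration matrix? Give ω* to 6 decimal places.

n=194: λ(B_J) = 1 − λ(A)/2 = cos(kπ/195); k=1 gives ρ_J = 0.999870.
1 − cos²(π/195) = sin²(π/195) ⇒ √(1−ρ_J²) = sin(π/195) = 0.0161100.
So ω* = 2/1.0161100 = 1.968291 (Young).
ρ_SOR = ω* − 1 ≈ 0.968291.

ω* = 1.968291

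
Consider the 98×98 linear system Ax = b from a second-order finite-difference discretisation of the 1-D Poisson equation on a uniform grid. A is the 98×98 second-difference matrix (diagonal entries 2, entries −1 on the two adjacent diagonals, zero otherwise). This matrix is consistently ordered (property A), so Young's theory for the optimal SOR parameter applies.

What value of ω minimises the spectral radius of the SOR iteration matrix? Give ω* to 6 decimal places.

With n=98, ρ(Jacobi) = cos(π/99) = 0.999497.
√(1 − cos²(π/99)) = sin(π/99) ≈ 0.0317279.
ω* = 2/(1+0.0317279) = 1.938496
At ω = 1.938496 every |λ(B_ω)| = ω−1, so ρ_SOR = 0.938496.

ω* = 1.938496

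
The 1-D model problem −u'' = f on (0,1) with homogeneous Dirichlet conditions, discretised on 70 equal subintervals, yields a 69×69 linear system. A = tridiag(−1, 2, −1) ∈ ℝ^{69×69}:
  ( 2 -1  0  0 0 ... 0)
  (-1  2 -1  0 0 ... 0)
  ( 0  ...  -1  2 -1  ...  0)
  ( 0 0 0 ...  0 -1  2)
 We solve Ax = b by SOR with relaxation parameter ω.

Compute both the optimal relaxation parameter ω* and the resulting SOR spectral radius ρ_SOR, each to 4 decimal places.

ω* = 1.9141, ρ_SOR = 0.9141

½·tridiag(1,0,1) at n=69: λ_k = cos(kπ/70); max |λ| at k=1 ⇒ ρ_J = cos(π/70) ≈ 0.9990.
√(1 − cos²(π/70)) = sin(π/70) ≈ 0.04486.
So ω* = 2/1.04486 = 1.9141 (Young).
ρ_SOR = ω* − 1 ≈ 0.9141.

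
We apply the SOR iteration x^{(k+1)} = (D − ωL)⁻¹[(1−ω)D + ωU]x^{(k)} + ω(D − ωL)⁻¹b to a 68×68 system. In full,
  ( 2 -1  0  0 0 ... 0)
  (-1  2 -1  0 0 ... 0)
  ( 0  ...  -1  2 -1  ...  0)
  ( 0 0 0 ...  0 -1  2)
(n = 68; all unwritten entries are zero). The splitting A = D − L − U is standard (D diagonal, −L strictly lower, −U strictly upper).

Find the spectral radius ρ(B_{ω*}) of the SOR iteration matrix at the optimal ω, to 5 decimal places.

ρ_SOR = 0.91293

With n=68, ρ(Jacobi) = cos(π/69) = 0.99896.
√(1−ρ_J²) simplifies to sin(π/69) = 0.045515.
Then 2/(1+√(1−ρ_J²)) = 2/(1+0.045515); ω* = 2/1.045515 = 1.91293.
[ρ_SOR] ω* − 1 = 0.91293.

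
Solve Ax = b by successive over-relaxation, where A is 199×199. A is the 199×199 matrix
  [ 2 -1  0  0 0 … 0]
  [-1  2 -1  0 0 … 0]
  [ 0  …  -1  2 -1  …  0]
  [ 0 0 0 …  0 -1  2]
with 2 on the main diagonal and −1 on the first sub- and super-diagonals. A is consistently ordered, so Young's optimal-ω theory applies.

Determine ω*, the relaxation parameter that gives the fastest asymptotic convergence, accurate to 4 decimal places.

ω* = 1.9691

spectrum of D⁻¹(L+U) = {cos(kπ/200) : 1≤k≤199}; ρ_J = cos(π/200) = 0.9999.
1 − cos²(π/200) = sin²(π/200) ⇒ √(1−ρ_J²) = sin(π/200) = 0.01571.
[ω*] 2 ÷ (1 + 0.01571) = 2 ÷ 1.01571 = 1.9691.
ρ_SOR = ω* − 1 = 1.9691 − 1 = 0.9691.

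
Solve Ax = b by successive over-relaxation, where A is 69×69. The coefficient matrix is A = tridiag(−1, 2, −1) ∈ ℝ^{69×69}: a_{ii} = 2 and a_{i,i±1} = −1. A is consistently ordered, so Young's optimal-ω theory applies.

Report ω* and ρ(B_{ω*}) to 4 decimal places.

B_J for the 69×69 system has eigenvalues cos(kπ/70); ρ_J = cos(π/70) = 0.9990.
root = sin(π/70) = 0.04486  (since 1−cos² = sin²).
Young: ω* = 2/(1+√(1−ρ_J²)) = 2/(1+0.04486) = 2/1.04486 = 1.9141.
[ρ_SOR] ω* − 1 = 0.9141.

ω* = 1.9141, ρ_SOR = 0.9141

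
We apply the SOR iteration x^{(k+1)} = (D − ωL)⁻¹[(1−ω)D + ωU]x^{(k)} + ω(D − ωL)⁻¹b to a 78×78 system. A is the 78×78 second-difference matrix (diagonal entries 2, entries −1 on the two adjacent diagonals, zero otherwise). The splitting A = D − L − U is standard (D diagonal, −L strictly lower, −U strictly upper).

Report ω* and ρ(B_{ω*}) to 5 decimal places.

B_J for the 78×78 system has eigenvalues cos(kπ/79); ρ_J = cos(π/79) = 0.99921.
root = sin(π/79) = 0.039757  (since 1−cos² = sin²).
Then 2/(1+√(1−ρ_J²)) = 2/(1+0.039757); ω* = 2/1.039757 = 1.92353.
At ω = 1.92353 every |λ(B_ω)| = ω−1, so ρ_SOR = 0.92353.

ω* = 1.92353, ρ_SOR = 0.92353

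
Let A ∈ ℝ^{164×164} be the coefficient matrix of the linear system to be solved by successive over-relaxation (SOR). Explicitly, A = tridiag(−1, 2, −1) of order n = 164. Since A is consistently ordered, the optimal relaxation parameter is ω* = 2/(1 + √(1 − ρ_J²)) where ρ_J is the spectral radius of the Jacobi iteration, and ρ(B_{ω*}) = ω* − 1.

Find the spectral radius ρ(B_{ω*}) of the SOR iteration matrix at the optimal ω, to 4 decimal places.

With n=164, ρ(Jacobi) = cos(π/165) = 0.9998.
√(1 − cos²(π/165)) = sin(π/165) ≈ 0.01904.
So ω* = 2/1.01904 = 1.9626 (Young).
At ω = 1.9626 every |λ(B_ω)| = ω−1, so ρ_SOR = 0.9626.

ρ_SOR = 0.9626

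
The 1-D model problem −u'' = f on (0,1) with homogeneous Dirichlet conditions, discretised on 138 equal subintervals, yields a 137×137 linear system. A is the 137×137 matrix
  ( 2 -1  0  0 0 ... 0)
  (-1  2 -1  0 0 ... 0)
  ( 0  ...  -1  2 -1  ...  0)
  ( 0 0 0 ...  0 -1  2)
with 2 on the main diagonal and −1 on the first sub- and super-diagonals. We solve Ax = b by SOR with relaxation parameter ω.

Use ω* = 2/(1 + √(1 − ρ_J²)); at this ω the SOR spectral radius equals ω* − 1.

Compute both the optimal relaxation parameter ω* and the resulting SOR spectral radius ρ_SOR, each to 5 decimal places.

With n=137, ρ(Jacobi) = cos(π/138) = 0.99974.
√(1 − cos²(π/138)) = sin(π/138) ≈ 0.022763.
Then 2/(1+√(1−ρ_J²)) = 2/(1+0.022763); ω* = 2/1.022763 = 1.95549.
ρ_SOR = ω* − 1 ≈ 0.95549.

ω* = 1.95549, ρ_SOR = 0.95549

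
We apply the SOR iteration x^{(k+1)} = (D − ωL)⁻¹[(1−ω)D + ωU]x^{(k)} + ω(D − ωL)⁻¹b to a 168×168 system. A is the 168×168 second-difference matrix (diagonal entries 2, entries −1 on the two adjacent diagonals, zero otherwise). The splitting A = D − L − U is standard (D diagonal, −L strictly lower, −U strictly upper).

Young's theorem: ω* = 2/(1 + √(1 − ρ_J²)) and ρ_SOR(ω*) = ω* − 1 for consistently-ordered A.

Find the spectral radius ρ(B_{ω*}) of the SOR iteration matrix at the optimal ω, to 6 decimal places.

½·tridiag(1,0,1) at n=168: λ_k = cos(kπ/169); max |λ| at k=1 ⇒ ρ_J = cos(π/169) ≈ 0.999827.
1 − cos²(π/169) = sin²(π/169) ⇒ √(1−ρ_J²) = sin(π/169) = 0.0185882.
So ω* = 2/1.0185882 = 1.963502 (Young).
and ρ(B_{ω*}) = 1.963502 − 1 = 0.963502.

ρ_SOR = 0.963502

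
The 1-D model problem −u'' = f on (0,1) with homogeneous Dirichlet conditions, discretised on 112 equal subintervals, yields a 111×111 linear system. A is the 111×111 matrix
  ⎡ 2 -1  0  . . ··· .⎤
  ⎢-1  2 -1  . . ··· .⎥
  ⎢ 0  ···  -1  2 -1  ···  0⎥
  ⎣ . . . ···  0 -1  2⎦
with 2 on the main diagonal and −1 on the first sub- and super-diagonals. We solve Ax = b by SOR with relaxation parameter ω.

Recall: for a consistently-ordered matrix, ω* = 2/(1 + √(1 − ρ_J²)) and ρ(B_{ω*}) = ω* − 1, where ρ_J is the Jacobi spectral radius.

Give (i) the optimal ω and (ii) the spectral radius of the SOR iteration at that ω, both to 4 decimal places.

ω* = 1.9454, ρ_SOR = 0.9454

ρ_J = max_k |cos(kπ/112)| = cos(π/112) = 0.9996
1 − cos²(π/112) = sin²(π/112) ⇒ √(1−ρ_J²) = sin(π/112) = 0.02805.
Then 2/(1+√(1−ρ_J²)) = 2/(1+0.02805); ω* = 2/1.02805 = 1.9454.
and ρ(B_{ω*}) = 1.9454 − 1 = 0.9454.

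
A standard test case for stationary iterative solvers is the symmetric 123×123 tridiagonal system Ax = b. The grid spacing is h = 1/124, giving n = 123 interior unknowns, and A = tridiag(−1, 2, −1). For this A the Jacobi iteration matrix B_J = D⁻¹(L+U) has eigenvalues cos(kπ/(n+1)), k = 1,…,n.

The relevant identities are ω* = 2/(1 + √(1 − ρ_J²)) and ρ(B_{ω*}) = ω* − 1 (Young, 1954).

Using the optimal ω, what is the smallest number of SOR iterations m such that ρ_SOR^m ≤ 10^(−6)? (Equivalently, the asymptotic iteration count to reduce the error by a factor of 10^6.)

n=123: λ(B_J) = 1 − λ(A)/2 = cos(kπ/124); k=1 gives ρ_J = 0.9996791.
1 − cos²(π/124) = sin²(π/124) ⇒ √(1−ρ_J²) = sin(π/124) = 0.0253327.
So ω* = 2/1.0253327 = 1.9505864 (Young).
[ρ_SOR] ω* − 1 = 0.9505864.
Need (0.9505864)^m ≤ 10^(−6): m ≥ 6·ln10/|ln 0.9505864| = 13.8155/0.0506762 = 272.623 ⇒ m = 273.

m = 273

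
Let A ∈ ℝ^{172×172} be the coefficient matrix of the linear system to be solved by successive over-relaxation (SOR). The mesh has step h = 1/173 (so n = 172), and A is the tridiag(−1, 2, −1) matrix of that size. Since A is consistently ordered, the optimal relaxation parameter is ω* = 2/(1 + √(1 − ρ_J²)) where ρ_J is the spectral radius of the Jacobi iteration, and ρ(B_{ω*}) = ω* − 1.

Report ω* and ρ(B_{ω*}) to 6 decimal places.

ω* = 1.964331, ρ_SOR = 0.964331

ρ_J = max_k |cos(kπ/173)| = cos(π/173) = 0.999835
√(1−ρ_J²) simplifies to sin(π/173) = 0.0181585.
Then 2/(1+√(1−ρ_J²)) = 2/(1+0.0181585); ω* = 2/1.0181585 = 1.964331.
At ω = 1.964331 every |λ(B_ω)| = ω−1, so ρ_SOR = 0.964331.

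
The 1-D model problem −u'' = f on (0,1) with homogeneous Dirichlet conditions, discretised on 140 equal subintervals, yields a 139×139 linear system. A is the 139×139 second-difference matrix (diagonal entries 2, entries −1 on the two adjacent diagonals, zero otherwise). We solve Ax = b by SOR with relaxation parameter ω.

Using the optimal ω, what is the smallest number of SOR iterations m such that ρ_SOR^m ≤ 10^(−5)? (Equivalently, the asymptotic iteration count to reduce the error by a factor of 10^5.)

spectrum of D⁻¹(L+U) = {cos(kπ/140) : 1≤k≤139}; ρ_J = cos(π/140) = 0.9997482.
√(1 − cos²(π/140)) = sin(π/140) ≈ 0.0224381.
[ω*] 2 ÷ (1 + 0.0224381) = 2 ÷ 1.0224381 = 1.9561086.
and ρ(B_{ω*}) = 1.9561086 − 1 = 0.9561086.
For 5 digits: m = 5·ln10 / (−ln 0.9561086) = 11.5129/0.0448838 = 256.505; round up → m = 257.

m = 257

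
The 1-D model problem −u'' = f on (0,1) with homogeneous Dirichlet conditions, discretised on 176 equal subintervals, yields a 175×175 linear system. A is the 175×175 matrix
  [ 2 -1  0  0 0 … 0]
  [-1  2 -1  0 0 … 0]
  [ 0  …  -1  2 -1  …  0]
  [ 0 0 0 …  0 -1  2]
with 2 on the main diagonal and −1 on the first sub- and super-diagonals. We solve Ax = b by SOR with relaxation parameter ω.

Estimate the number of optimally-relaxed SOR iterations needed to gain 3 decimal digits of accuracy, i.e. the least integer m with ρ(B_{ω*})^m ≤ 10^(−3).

m = 194

ρ_J = max_k |cos(kπ/176)| = cos(π/176) = 0.9998407
√(1−ρ_J²) = |sin(π/176)| = 0.0178490
ω* = 2/(1 + 0.0178490) = 2/1.0178490 = 1.9649280.
ρ_SOR = ω* − 1 ≈ 0.9649280.
(0.9649280)^m ≤ 10^{−3}  ⇒  m·ln(0.9649280) ≤ −3·ln10  ⇒  m ≥ 193.485  ⇒  m = 194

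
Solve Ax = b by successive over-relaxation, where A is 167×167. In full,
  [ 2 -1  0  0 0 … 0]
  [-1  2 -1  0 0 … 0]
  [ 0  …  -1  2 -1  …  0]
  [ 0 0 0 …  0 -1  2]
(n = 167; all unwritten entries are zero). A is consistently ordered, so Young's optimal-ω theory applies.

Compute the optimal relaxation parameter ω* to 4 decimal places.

½·tridiag(1,0,1) at n=167: λ_k = cos(kπ/168); max |λ| at k=1 ⇒ ρ_J = cos(π/168) ≈ 0.9998.
√(1−ρ_J²) = |sin(π/168)| = 0.01870
ω* = 2 / (1 + 0.01870) = 2 / 1.01870 ≈ 1.9633.
[ρ_SOR] ω* − 1 = 0.9633.

ω* = 1.9633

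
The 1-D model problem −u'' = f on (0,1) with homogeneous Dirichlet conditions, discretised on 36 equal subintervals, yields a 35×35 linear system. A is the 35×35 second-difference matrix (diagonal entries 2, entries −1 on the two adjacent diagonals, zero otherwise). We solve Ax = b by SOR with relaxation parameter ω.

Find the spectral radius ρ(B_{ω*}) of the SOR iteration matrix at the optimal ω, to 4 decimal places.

spectrum of D⁻¹(L+U) = {cos(kπ/36) : 1≤k≤35}; ρ_J = cos(π/36) = 0.9962.
√(1−ρ_J²) = |sin(π/36)| = 0.08716
Young: ω* = 2/(1+√(1−ρ_J²)) = 2/(1+0.08716) = 2/1.08716 = 1.8397.
Hence ρ(B_{ω*}) = 1.8397 − 1 = 0.8397.

ρ_SOR = 0.8397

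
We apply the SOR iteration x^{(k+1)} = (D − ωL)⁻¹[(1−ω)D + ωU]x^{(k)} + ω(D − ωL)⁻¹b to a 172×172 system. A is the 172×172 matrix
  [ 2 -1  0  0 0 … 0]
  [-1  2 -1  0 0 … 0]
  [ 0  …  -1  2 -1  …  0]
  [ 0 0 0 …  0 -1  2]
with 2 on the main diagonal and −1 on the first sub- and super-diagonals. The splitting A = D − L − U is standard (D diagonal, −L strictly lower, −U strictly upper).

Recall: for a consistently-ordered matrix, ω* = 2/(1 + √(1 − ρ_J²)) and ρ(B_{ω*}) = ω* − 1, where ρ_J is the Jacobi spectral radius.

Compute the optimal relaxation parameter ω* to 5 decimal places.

ω* = 1.96433

With n=172, ρ(Jacobi) = cos(π/173) = 0.99984.
√(1−ρ_J²) = |sin(π/173)| = 0.018158
Then 2/(1+√(1−ρ_J²)) = 2/(1+0.018158); ω* = 2/1.018158 = 1.96433.
and ρ(B_{ω*}) = 1.96433 − 1 = 0.96433.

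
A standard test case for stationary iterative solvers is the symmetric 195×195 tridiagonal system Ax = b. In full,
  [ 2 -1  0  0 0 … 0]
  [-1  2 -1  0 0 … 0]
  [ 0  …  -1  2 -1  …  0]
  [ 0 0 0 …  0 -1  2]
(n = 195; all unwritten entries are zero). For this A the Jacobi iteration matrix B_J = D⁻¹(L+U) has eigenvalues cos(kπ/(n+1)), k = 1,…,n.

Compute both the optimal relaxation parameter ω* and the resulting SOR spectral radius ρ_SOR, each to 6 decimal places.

ω* = 1.968450, ρ_SOR = 0.968450

n=195: λ(B_J) = 1 − λ(A)/2 = cos(kπ/196); k=1 gives ρ_J = 0.999872.
√(1−ρ_J²) simplifies to sin(π/196) = 0.0160278.
ω* = 2/(1+0.0160278) = 1.968450
At ω = 1.968450 every |λ(B_ω)| = ω−1, so ρ_SOR = 0.968450.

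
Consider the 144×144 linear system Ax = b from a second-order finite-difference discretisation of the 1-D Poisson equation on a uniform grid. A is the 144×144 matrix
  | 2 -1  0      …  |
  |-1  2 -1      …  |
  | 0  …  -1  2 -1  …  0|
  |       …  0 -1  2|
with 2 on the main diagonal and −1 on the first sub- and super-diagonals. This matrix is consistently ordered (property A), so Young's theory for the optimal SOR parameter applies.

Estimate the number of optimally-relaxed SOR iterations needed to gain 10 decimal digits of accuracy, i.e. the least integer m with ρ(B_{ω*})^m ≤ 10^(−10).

spectrum of D⁻¹(L+U) = {cos(kπ/145) : 1≤k≤144}; ρ_J = cos(π/145) = 0.9997653.
√(1 − cos²(π/145)) = sin(π/145) ≈ 0.0216645.
ω* = 2/(1+0.0216645) = 1.9575898
Hence ρ(B_{ω*}) = 1.9575898 − 1 = 0.9575898.
(0.9575898)^m ≤ 10^{−10}  ⇒  m·ln(0.9575898) ≤ −10·ln10  ⇒  m ≥ 531.337  ⇒  m = 532

m = 532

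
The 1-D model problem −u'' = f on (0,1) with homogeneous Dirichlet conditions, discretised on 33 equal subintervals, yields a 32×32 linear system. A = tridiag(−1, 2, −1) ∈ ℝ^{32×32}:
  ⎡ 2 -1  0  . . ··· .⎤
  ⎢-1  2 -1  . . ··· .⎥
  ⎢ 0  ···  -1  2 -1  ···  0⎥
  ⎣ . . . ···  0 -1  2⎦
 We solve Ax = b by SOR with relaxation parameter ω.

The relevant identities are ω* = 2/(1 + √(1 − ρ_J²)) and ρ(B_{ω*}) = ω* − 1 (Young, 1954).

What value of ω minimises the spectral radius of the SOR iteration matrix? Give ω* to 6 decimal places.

½·tridiag(1,0,1) at n=32: λ_k = cos(kπ/33); max |λ| at k=1 ⇒ ρ_J = cos(π/33) ≈ 0.995472.
root = sin(π/33) = 0.0950560  (since 1−cos² = sin²).
ω* = 2/(1+0.0950560) = 1.826391
ρ_SOR = ω* − 1 = 1.826391 − 1 = 0.826391.

ω* = 1.826391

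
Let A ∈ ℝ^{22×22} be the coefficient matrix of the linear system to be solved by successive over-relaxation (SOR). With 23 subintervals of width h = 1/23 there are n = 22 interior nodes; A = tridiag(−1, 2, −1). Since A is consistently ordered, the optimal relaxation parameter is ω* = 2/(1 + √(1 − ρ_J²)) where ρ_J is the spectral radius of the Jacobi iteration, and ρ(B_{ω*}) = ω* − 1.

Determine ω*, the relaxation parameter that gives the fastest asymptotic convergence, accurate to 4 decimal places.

ω* = 1.7603

spectrum of D⁻¹(L+U) = {cos(kπ/23) : 1≤k≤22}; ρ_J = cos(π/23) = 0.9907.
√(1−ρ_J²) = |sin(π/23)| = 0.13617
Young: ω* = 2/(1+√(1−ρ_J²)) = 2/(1+0.13617) = 2/1.13617 = 1.7603.
At ω = 1.7603 every |λ(B_ω)| = ω−1, so ρ_SOR = 0.7603.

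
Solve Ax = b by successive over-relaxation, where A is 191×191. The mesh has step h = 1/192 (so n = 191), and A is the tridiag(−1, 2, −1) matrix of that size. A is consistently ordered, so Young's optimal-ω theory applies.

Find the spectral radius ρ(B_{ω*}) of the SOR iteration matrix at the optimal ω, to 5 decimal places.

B_J for the 191×191 system has eigenvalues cos(kπ/192); ρ_J = cos(π/192) = 0.99987.
√(1−ρ_J²) simplifies to sin(π/192) = 0.016362.
Then 2/(1+√(1−ρ_J²)) = 2/(1+0.016362); ω* = 2/1.016362 = 1.96780.
Hence ρ(B_{ω*}) = 1.96780 − 1 = 0.96780.

ρ_SOR = 0.96780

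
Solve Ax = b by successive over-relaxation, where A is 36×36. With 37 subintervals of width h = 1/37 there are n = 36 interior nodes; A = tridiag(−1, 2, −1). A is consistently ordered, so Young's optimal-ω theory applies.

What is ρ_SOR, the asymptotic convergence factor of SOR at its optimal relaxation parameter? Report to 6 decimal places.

ρ_J = max_k |cos(kπ/37)| = cos(π/37) = 0.996397
1 − cos²(π/37) = sin²(π/37) ⇒ √(1−ρ_J²) = sin(π/37) = 0.0848059.
ω* = 2/(1+0.0848059) = 1.843648
At ω = 1.843648 every |λ(B_ω)| = ω−1, so ρ_SOR = 0.843648.

ρ_SOR = 0.843648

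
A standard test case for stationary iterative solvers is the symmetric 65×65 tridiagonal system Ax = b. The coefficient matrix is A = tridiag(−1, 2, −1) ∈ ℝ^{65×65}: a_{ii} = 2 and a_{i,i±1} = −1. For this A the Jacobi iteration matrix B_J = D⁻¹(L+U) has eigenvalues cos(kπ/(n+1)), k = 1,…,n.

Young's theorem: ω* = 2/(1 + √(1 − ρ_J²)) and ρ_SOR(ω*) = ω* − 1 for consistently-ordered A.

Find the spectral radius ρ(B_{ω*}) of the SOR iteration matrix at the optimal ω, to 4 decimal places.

ρ_SOR = 0.9092

n=65: λ(B_J) = 1 − λ(A)/2 = cos(kπ/66); k=1 gives ρ_J = 0.9989.
√(1 − cos²(π/66)) = sin(π/66) ≈ 0.04758.
So ω* = 2/1.04758 = 1.9092 (Young).
[ρ_SOR] ω* − 1 = 0.9092.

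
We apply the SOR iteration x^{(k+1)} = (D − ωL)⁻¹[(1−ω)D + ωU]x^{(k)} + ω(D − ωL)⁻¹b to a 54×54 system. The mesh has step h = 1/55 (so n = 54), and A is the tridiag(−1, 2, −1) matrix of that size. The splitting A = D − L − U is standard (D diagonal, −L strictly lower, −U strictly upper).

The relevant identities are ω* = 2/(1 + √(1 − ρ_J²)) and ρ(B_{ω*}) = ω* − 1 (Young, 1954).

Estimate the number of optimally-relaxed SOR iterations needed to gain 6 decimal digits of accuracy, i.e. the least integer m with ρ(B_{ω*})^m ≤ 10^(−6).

[ρ_J] n=54: ρ(B_J) = cos(π/(n+1)) = cos(π/55) = 0.9983691.
root = sin(π/55) = 0.0570888  (since 1−cos² = sin²).
ω* = 2/(1 + 0.0570888) = 2/1.0570888 = 1.8919886.
[ρ_SOR] ω* − 1 = 0.8919886.
Need (0.8919886)^m ≤ 10^(−6): m ≥ 6·ln10/|ln 0.8919886| = 13.8155/0.114302 = 120.868 ⇒ m = 121.

m = 121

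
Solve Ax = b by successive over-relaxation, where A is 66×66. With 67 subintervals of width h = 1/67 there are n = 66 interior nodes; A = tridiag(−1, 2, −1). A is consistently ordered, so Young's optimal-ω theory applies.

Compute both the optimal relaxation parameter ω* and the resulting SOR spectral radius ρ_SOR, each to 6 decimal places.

spectrum of D⁻¹(L+U) = {cos(kπ/67) : 1≤k≤66}; ρ_J = cos(π/67) = 0.998901.
√(1−ρ_J²) simplifies to sin(π/67) = 0.0468723.
ω* = 2/(1 + 0.0468723) = 2/1.0468723 = 1.910453.
At ω = 1.910453 every |λ(B_ω)| = ω−1, so ρ_SOR = 0.910453.

ω* = 1.910453, ρ_SOR = 0.910453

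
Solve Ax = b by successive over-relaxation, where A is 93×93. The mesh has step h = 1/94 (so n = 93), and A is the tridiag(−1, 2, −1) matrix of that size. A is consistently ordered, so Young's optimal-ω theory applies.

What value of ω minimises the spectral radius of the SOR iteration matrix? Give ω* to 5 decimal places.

ω* = 1.93533

[ρ_J] n=93: ρ(B_J) = cos(π/(n+1)) = cos(π/94) = 0.99944.
root = sin(π/94) = 0.033415  (since 1−cos² = sin²).
Then 2/(1+√(1−ρ_J²)) = 2/(1+0.033415); ω* = 2/1.033415 = 1.93533.
ρ_SOR = ω* − 1 = 1.93533 − 1 = 0.93533.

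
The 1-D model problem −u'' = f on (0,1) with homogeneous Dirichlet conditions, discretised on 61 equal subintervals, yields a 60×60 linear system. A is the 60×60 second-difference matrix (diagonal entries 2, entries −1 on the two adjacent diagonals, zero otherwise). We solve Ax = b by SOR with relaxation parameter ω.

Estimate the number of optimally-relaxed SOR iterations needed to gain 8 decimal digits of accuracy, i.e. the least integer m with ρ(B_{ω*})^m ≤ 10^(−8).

B_J for the 60×60 system has eigenvalues cos(kπ/61); ρ_J = cos(π/61) = 0.9986741.
1 − cos²(π/61) = sin²(π/61) ⇒ √(1−ρ_J²) = sin(π/61) = 0.0514788.
ω* = 2/(1+0.0514788) = 1.9020830
Hence ρ(B_{ω*}) = 1.9020830 − 1 = 0.9020830.
8·ln10 = 18.4207; −ln(0.9020830) = 0.103049; m = ⌈18.4207/0.103049⌉ = ⌈178.757⌉ = 179.

m = 179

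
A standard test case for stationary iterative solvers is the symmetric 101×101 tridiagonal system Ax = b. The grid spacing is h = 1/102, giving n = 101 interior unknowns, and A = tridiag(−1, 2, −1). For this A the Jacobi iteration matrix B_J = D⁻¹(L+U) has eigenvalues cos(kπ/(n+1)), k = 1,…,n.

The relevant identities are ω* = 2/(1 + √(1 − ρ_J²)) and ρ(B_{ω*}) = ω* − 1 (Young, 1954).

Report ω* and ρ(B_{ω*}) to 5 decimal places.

ω* = 1.94025, ρ_SOR = 0.94025

n=101: λ(B_J) = 1 − λ(A)/2 = cos(kπ/102); k=1 gives ρ_J = 0.99953.
√(1−ρ_J²) simplifies to sin(π/102) = 0.030795.
Young: ω* = 2/(1+√(1−ρ_J²)) = 2/(1+0.030795) = 2/1.030795 = 1.94025.
ρ_SOR = ω* − 1 = 1.94025 − 1 = 0.94025.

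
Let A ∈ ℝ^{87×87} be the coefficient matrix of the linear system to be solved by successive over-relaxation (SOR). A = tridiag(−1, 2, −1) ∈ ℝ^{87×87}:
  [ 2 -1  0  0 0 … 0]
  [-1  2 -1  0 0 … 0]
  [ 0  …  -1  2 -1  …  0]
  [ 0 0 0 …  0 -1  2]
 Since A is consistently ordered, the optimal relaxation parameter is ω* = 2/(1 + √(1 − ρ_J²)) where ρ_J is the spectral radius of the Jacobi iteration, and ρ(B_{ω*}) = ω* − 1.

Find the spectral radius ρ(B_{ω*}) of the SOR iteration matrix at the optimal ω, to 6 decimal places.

[ρ_J] n=87: ρ(B_J) = cos(π/(n+1)) = cos(π/88) = 0.999363.
√(1−ρ_J²) = |sin(π/88)| = 0.0356923
ω* = 2/(1+0.0356923) = 1.931075
[ρ_SOR] ω* − 1 = 0.931075.

ρ_SOR = 0.931075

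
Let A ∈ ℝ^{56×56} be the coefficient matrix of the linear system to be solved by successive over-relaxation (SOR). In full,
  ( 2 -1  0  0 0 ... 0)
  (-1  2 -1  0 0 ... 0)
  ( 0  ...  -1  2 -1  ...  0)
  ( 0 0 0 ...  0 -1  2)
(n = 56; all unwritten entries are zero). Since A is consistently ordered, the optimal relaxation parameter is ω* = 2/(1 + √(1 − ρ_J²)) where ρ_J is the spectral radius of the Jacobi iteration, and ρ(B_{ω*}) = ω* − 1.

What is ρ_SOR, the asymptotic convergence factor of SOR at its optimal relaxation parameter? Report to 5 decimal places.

With n=56, ρ(Jacobi) = cos(π/57) = 0.99848.
√(1−ρ_J²) simplifies to sin(π/57) = 0.055088.
So ω* = 2/1.055088 = 1.89558 (Young).
ρ(B_{ω*}) = ω*−1 = 0.89558

ρ_SOR = 0.89558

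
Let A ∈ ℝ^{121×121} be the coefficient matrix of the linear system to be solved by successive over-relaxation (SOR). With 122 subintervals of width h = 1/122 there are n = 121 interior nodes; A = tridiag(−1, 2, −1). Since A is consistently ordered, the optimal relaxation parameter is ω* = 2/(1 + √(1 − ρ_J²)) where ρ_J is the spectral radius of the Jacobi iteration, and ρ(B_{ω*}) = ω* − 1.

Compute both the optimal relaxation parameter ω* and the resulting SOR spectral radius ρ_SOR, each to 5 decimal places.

ω* = 1.94980, ρ_SOR = 0.94980

ρ_J = max_k |cos(kπ/122)| = cos(π/122) = 0.99967
root = sin(π/122) = 0.025748  (since 1−cos² = sin²).
Then 2/(1+√(1−ρ_J²)) = 2/(1+0.025748); ω* = 2/1.025748 = 1.94980.
[ρ_SOR] ω* − 1 = 0.94980.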